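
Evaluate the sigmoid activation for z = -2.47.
0.07799

sigmoid(-2.47) = 1/(1 + e^(2.47)) = 1/(1 + 11.82) = 0.07799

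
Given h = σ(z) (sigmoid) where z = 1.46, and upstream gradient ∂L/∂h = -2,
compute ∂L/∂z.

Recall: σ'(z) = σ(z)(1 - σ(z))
∂L/∂z = -0.3059

σ(1.46) = 0.8115
σ'(1.46) = σ(1.46)(1 - σ(1.46)) = 0.8115 × 0.1885 = 0.1529
∂L/∂z = ∂L/∂h · σ'(z) = -2 × 0.1529 = -0.3059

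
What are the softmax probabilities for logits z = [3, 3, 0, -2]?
p = [0.4863, 0.4863, 0.0242, 0.0033]

exp(z) = [20.09, 20.09, 1, 0.1353]
Sum = 41.31
p = [0.4863, 0.4863, 0.0242, 0.0033]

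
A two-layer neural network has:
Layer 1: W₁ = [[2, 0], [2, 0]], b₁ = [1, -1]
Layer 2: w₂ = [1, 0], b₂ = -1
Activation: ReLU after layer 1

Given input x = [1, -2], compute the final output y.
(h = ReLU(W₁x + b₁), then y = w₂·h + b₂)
y = 2

Layer 1 pre-activation: z₁ = [3, 1]
After ReLU: h = [3, 1]
Layer 2 output: y = 1×3 + 0×1 + -1 = 2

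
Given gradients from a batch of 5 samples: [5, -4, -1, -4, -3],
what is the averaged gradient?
Average gradient = -1.4

Average = (1/5)(5 + -4 + -1 + -4 + -3) = -7/5 = -1.4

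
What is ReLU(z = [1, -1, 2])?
h = [1, 0, 2]

ReLU applied element-wise: max(0,1)=1, max(0,-1)=0, max(0,2)=2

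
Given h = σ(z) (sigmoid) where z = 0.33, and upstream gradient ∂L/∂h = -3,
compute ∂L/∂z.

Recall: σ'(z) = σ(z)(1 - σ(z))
∂L/∂z = -0.7299

σ(0.33) = 0.5818
σ'(0.33) = σ(0.33)(1 - σ(0.33)) = 0.5818 × 0.4182 = 0.2433
∂L/∂z = ∂L/∂h · σ'(z) = -3 × 0.2433 = -0.7299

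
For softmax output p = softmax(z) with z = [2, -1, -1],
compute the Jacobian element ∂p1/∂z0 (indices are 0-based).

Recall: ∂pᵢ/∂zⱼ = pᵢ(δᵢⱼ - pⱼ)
∂p1/∂z0 = -0.04118

p = softmax(z) = [0.9094, 0.04528, 0.04528]
p1 = 0.04528, p0 = 0.9094

∂p1/∂z0 = -p1 × p0 = -0.04528 × 0.9094 = -0.04118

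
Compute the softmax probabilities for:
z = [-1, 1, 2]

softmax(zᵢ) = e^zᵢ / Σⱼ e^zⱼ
p = [0.0351, 0.2595, 0.7054]

exp(z) = [0.3679, 2.718, 7.389]
Sum = 10.48
p = [0.0351, 0.2595, 0.7054]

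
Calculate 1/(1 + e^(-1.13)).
0.7558

sigmoid(1.13) = 1/(1 + e^(-1.13)) = 1/(1 + 0.323) = 0.7558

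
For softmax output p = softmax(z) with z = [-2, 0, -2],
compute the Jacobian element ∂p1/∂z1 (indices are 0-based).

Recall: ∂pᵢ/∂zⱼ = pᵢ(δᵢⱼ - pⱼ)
∂p1/∂z1 = 0.1676

p = softmax(z) = [0.1065, 0.787, 0.1065]
p1 = 0.787

∂p1/∂z1 = p1(1 - p1) = 0.787 × (1 - 0.787) = 0.1676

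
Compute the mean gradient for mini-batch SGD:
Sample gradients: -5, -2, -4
Average gradient = -3.667

Average = (1/3)(-5 + -2 + -4) = -11/3 = -3.667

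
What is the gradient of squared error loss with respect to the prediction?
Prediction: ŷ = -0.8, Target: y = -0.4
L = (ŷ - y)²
∂L/∂ŷ = -0.8

∂L/∂ŷ = 2(ŷ - y) = 2(-0.8 - -0.4) = 2(-0.4) = -0.8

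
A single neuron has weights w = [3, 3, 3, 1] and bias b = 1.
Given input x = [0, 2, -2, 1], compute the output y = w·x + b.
y = 2

y = (3)(0) + (3)(2) + (3)(-2) + (1)(1) + 1 = 2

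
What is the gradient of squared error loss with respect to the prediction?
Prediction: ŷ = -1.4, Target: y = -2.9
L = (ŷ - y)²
∂L/∂ŷ = 3.0

∂L/∂ŷ = 2(ŷ - y) = 2(-1.4 - -2.9) = 2(1.5) = 3.0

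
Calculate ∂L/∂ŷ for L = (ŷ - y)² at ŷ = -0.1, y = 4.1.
∂L/∂ŷ = -8.4

∂L/∂ŷ = 2(ŷ - y) = 2(-0.1 - 4.1) = 2(-4.2) = -8.4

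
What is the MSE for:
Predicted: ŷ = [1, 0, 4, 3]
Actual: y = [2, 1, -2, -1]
MSE = 13.5

MSE = (1/4)((1-2)² + (0-1)² + (4--2)² + (3--1)²) = (1/4)(1 + 1 + 36 + 16) = 13.5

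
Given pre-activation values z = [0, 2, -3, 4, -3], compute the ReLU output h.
h = [0, 2, 0, 4, 0]

ReLU applied element-wise: max(0,0)=0, max(0,2)=2, max(0,-3)=0, max(0,4)=4, max(0,-3)=0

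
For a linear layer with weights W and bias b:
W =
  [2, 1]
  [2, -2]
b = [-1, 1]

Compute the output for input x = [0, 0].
y = [-1, 1]

Wx = [2×0 + 1×0, 2×0 + -2×0]
   = [0, 0]
y = Wx + b = [0 + -1, 0 + 1] = [-1, 1]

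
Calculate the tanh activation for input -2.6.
-0.989

tanh(-2.6) = (e^(-2.6) - e^(2.6))/(e^(-2.6) + e^(2.6)) = -0.989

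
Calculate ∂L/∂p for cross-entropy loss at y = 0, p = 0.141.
∂L/∂p = 1.164

∂L/∂p = -y/p + (1-y)/(1-p) = 0 + 1/0.859 = 1.164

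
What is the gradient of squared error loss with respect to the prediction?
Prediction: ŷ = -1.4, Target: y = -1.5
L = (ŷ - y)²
∂L/∂ŷ = 0.2

∂L/∂ŷ = 2(ŷ - y) = 2(-1.4 - -1.5) = 2(0.1) = 0.2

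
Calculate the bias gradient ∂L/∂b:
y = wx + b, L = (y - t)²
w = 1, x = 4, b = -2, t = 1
∂L/∂b = 2

y = wx + b = (1)(4) + -2 = 2
∂L/∂y = 2(y - t) = 2(2 - 1) = 2
∂y/∂b = 1
∂L/∂b = ∂L/∂y · ∂y/∂b = 2 × 1 = 2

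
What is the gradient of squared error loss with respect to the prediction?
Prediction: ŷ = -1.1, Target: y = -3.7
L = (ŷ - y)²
∂L/∂ŷ = 5.2

∂L/∂ŷ = 2(ŷ - y) = 2(-1.1 - -3.7) = 2(2.6) = 5.2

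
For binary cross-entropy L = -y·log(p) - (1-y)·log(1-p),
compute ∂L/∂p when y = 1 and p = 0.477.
∂L/∂p = -2.096

∂L/∂p = -y/p + (1-y)/(1-p) = -1/0.477 + 0 = -2.096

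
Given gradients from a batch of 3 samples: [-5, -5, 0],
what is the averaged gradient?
Average gradient = -3.333

Average = (1/3)(-5 + -5 + 0) = -10/3 = -3.333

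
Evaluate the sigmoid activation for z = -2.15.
0.1043

sigmoid(-2.15) = 1/(1 + e^(2.15)) = 1/(1 + 8.585) = 0.1043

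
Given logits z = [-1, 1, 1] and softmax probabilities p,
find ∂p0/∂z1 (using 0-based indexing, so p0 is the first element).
∂p0/∂z1 = -0.02968

p = softmax(z) = [0.06338, 0.4683, 0.4683]
p0 = 0.06338, p1 = 0.4683

∂p0/∂z1 = -p0 × p1 = -0.06338 × 0.4683 = -0.02968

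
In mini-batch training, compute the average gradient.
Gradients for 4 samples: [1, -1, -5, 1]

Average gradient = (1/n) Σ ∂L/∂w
Average gradient = -1

Average = (1/4)(1 + -1 + -5 + 1) = -4/4 = -1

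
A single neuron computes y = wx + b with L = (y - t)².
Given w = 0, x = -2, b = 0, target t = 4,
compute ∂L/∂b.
∂L/∂b = -8

y = wx + b = (0)(-2) + 0 = 0
∂L/∂y = 2(y - t) = 2(0 - 4) = -8
∂y/∂b = 1
∂L/∂b = ∂L/∂y · ∂y/∂b = -8 × 1 = -8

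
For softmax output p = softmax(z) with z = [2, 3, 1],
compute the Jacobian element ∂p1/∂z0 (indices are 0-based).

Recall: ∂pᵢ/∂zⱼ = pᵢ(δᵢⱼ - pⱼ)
∂p1/∂z0 = -0.1628

p = softmax(z) = [0.2447, 0.6652, 0.09003]
p1 = 0.6652, p0 = 0.2447

∂p1/∂z0 = -p1 × p0 = -0.6652 × 0.2447 = -0.1628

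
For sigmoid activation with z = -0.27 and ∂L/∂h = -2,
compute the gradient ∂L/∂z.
∂L/∂z = -0.491

σ(-0.27) = 0.4329
σ'(-0.27) = σ(-0.27)(1 - σ(-0.27)) = 0.4329 × 0.5671 = 0.2455
∂L/∂z = ∂L/∂h · σ'(z) = -2 × 0.2455 = -0.491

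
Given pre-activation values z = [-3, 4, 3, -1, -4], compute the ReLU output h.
h = [0, 4, 3, 0, 0]

ReLU applied element-wise: max(0,-3)=0, max(0,4)=4, max(0,3)=3, max(0,-1)=0, max(0,-4)=0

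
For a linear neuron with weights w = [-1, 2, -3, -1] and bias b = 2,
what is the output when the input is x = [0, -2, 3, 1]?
y = -12

y = (-1)(0) + (2)(-2) + (-3)(3) + (-1)(1) + 2 = -12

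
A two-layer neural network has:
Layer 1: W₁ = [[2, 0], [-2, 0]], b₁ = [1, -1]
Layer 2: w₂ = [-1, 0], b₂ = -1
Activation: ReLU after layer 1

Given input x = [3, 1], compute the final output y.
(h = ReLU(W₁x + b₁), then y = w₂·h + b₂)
y = -8

Layer 1 pre-activation: z₁ = [7, -7]
After ReLU: h = [7, 0]
Layer 2 output: y = -1×7 + 0×0 + -1 = -8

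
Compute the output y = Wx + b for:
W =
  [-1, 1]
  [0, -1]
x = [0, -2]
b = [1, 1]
y = [-1, 3]

Wx = [-1×0 + 1×-2, 0×0 + -1×-2]
   = [-2, 2]
y = Wx + b = [-2 + 1, 2 + 1] = [-1, 3]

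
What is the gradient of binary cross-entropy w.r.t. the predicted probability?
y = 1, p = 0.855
∂L/∂p = -1.17

∂L/∂p = -y/p + (1-y)/(1-p) = -1/0.855 + 0 = -1.17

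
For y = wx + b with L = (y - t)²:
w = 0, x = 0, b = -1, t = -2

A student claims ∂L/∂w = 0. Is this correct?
Correct

y = (0)(0) + -1 = -1
∂L/∂y = 2(y - t) = 2(-1 - -2) = 2
∂y/∂w = x = 0
∂L/∂w = 2 × 0 = 0

Claimed value: 0
Correct: The correct gradient is 0.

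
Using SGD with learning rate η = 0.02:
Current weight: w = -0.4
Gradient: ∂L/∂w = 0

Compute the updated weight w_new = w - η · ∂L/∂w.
w_new = -0.4

w_new = w - η·∂L/∂w = -0.4 - 0.02×(0) = -0.4 - (0) = -0.4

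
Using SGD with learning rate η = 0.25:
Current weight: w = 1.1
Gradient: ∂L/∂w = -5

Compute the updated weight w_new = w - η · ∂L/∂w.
w_new = 2.35

w_new = w - η·∂L/∂w = 1.1 - 0.25×(-5) = 1.1 - (-1.25) = 2.35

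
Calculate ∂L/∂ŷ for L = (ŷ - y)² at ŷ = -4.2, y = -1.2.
∂L/∂ŷ = -6.0

∂L/∂ŷ = 2(ŷ - y) = 2(-4.2 - -1.2) = 2(-3.0) = -6.0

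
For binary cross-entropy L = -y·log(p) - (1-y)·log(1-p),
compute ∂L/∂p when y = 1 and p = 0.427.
∂L/∂p = -2.342

∂L/∂p = -y/p + (1-y)/(1-p) = -1/0.427 + 0 = -2.342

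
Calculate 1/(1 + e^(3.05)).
0.04522

sigmoid(-3.05) = 1/(1 + e^(3.05)) = 1/(1 + 21.12) = 0.04522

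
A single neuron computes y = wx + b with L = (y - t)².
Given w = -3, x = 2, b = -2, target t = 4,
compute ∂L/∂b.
∂L/∂b = -24

y = wx + b = (-3)(2) + -2 = -8
∂L/∂y = 2(y - t) = 2(-8 - 4) = -24
∂y/∂b = 1
∂L/∂b = ∂L/∂y · ∂y/∂b = -24 × 1 = -24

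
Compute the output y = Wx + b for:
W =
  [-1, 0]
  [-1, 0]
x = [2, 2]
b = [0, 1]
y = [-2, -1]

Wx = [-1×2 + 0×2, -1×2 + 0×2]
   = [-2, -2]
y = Wx + b = [-2 + 0, -2 + 1] = [-2, -1]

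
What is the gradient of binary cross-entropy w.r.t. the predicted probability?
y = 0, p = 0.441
∂L/∂p = 1.789

∂L/∂p = -y/p + (1-y)/(1-p) = 0 + 1/0.559 = 1.789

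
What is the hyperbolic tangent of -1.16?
-0.821

tanh(-1.16) = (e^(-1.16) - e^(1.16))/(e^(-1.16) + e^(1.16)) = -0.821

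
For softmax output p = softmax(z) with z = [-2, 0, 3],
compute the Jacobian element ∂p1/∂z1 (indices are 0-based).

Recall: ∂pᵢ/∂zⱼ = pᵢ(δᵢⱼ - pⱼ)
∂p1/∂z1 = 0.0449

p = softmax(z) = [0.006377, 0.04712, 0.9465]
p1 = 0.04712

∂p1/∂z1 = p1(1 - p1) = 0.04712 × (1 - 0.04712) = 0.0449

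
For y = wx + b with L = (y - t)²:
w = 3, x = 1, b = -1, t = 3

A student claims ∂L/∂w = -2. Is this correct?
Correct

y = (3)(1) + -1 = 2
∂L/∂y = 2(y - t) = 2(2 - 3) = -2
∂y/∂w = x = 1
∂L/∂w = -2 × 1 = -2

Claimed value: -2
Correct: The correct gradient is -2.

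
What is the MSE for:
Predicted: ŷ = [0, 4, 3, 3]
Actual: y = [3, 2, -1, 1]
MSE = 8.25

MSE = (1/4)((0-3)² + (4-2)² + (3--1)² + (3-1)²) = (1/4)(9 + 4 + 16 + 4) = 8.25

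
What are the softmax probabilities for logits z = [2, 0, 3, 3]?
p = [0.1522, 0.0206, 0.4136, 0.4136]

exp(z) = [7.389, 1, 20.09, 20.09]
Sum = 48.56
p = [0.1522, 0.0206, 0.4136, 0.4136]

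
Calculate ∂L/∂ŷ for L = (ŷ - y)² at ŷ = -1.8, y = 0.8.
∂L/∂ŷ = -5.2

∂L/∂ŷ = 2(ŷ - y) = 2(-1.8 - 0.8) = 2(-2.6) = -5.2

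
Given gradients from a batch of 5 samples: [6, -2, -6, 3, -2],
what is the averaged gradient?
Average gradient = -0.2

Average = (1/5)(6 + -2 + -6 + 3 + -2) = -1/5 = -0.2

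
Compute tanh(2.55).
0.9879

tanh(2.55) = (e^(2.55) - e^(-2.55))/(e^(2.55) + e^(-2.55)) = 0.9879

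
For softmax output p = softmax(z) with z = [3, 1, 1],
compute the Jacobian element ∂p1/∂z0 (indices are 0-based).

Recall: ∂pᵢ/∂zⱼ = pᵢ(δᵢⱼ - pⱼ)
∂p1/∂z0 = -0.08382

p = softmax(z) = [0.787, 0.1065, 0.1065]
p1 = 0.1065, p0 = 0.787

∂p1/∂z0 = -p1 × p0 = -0.1065 × 0.787 = -0.08382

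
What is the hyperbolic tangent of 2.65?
0.9901

tanh(2.65) = (e^(2.65) - e^(-2.65))/(e^(2.65) + e^(-2.65)) = 0.9901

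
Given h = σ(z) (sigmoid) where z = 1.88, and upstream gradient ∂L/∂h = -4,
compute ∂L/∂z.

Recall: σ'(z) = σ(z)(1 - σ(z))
∂L/∂z = -0.4594

σ(1.88) = 0.8676
σ'(1.88) = σ(1.88)(1 - σ(1.88)) = 0.8676 × 0.1324 = 0.1149
∂L/∂z = ∂L/∂h · σ'(z) = -4 × 0.1149 = -0.4594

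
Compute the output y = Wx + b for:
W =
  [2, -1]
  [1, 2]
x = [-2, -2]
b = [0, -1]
y = [-2, -7]

Wx = [2×-2 + -1×-2, 1×-2 + 2×-2]
   = [-2, -6]
y = Wx + b = [-2 + 0, -6 + -1] = [-2, -7]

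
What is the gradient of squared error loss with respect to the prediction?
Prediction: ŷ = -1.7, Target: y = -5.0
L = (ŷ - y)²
∂L/∂ŷ = 6.6

∂L/∂ŷ = 2(ŷ - y) = 2(-1.7 - -5.0) = 2(3.3) = 6.6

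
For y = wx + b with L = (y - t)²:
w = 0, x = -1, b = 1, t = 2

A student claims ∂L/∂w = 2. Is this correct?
Correct

y = (0)(-1) + 1 = 1
∂L/∂y = 2(y - t) = 2(1 - 2) = -2
∂y/∂w = x = -1
∂L/∂w = -2 × -1 = 2

Claimed value: 2
Correct: The correct gradient is 2.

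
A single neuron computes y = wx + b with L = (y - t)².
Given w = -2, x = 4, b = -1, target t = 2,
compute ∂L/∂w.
∂L/∂w = -88

y = wx + b = (-2)(4) + -1 = -9
∂L/∂y = 2(y - t) = 2(-9 - 2) = -22
∂y/∂w = x = 4
∂L/∂w = ∂L/∂y · ∂y/∂w = -22 × 4 = -88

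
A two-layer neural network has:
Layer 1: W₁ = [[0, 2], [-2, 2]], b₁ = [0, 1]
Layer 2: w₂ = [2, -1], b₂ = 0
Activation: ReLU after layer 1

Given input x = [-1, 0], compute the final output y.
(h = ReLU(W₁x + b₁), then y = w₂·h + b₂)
y = -3

Layer 1 pre-activation: z₁ = [0, 3]
After ReLU: h = [0, 3]
Layer 2 output: y = 2×0 + -1×3 + 0 = -3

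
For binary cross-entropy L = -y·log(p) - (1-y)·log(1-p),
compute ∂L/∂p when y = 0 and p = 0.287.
∂L/∂p = 1.403

∂L/∂p = -y/p + (1-y)/(1-p) = 0 + 1/0.713 = 1.403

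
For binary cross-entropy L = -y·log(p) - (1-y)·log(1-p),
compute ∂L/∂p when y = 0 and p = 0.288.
∂L/∂p = 1.404

∂L/∂p = -y/p + (1-y)/(1-p) = 0 + 1/0.712 = 1.404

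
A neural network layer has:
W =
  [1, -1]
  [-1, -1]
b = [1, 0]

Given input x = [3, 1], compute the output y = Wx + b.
y = [3, -4]

Wx = [1×3 + -1×1, -1×3 + -1×1]
   = [2, -4]
y = Wx + b = [2 + 1, -4 + 0] = [3, -4]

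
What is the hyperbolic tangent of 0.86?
0.6963

tanh(0.86) = (e^(0.86) - e^(-0.86))/(e^(0.86) + e^(-0.86)) = 0.6963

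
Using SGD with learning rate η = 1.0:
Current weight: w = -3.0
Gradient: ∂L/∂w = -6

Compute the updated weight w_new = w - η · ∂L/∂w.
w_new = 3

w_new = w - η·∂L/∂w = -3.0 - 1.0×(-6) = -3.0 - (-6) = 3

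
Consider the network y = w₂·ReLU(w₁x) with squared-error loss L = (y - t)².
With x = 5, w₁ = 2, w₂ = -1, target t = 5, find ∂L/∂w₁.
∂L/∂w₁ = 150

Forward pass:
z = w₁x = 2×5 = 10
h = ReLU(10) = 10
y = w₂h = -1×10 = -10

Backward pass:
∂L/∂y = 2(y - t) = 2(-10 - 5) = -30
∂y/∂h = w₂ = -1
∂h/∂z = 1 (ReLU derivative)
∂z/∂w₁ = x = 5

∂L/∂w₁ = -30 × -1 × 1 × 5 = 150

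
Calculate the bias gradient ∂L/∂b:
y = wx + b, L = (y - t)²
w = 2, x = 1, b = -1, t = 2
∂L/∂b = -2

y = wx + b = (2)(1) + -1 = 1
∂L/∂y = 2(y - t) = 2(1 - 2) = -2
∂y/∂b = 1
∂L/∂b = ∂L/∂y · ∂y/∂b = -2 × 1 = -2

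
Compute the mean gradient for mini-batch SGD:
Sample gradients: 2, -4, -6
Average gradient = -2.667

Average = (1/3)(2 + -4 + -6) = -8/3 = -2.667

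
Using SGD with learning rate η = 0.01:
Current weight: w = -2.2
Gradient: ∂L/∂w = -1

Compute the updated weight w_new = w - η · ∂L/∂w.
w_new = -2.19

w_new = w - η·∂L/∂w = -2.2 - 0.01×(-1) = -2.2 - (-0.01) = -2.19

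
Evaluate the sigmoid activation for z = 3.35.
0.9661

sigmoid(3.35) = 1/(1 + e^(-3.35)) = 1/(1 + 0.03508) = 0.9661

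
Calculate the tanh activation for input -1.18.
-0.8275

tanh(-1.18) = (e^(-1.18) - e^(1.18))/(e^(-1.18) + e^(1.18)) = -0.8275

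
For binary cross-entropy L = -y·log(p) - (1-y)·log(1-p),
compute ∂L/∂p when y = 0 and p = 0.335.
∂L/∂p = 1.504

∂L/∂p = -y/p + (1-y)/(1-p) = 0 + 1/0.665 = 1.504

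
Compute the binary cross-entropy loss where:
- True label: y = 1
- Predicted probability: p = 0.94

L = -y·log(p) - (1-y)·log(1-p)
L = 0.06188

L = -1·log(0.94) - 0·log(0.06) = -log(0.94) = 0.06188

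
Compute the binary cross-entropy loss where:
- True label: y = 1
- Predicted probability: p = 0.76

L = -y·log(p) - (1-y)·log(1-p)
L = 0.2744

L = -1·log(0.76) - 0·log(0.24) = -log(0.76) = 0.2744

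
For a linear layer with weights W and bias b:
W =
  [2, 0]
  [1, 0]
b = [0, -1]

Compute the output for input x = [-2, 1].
y = [-4, -3]

Wx = [2×-2 + 0×1, 1×-2 + 0×1]
   = [-4, -2]
y = Wx + b = [-4 + 0, -2 + -1] = [-4, -3]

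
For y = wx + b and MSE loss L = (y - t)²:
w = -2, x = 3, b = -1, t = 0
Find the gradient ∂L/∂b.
∂L/∂b = -14

y = wx + b = (-2)(3) + -1 = -7
∂L/∂y = 2(y - t) = 2(-7 - 0) = -14
∂y/∂b = 1
∂L/∂b = ∂L/∂y · ∂y/∂b = -14 × 1 = -14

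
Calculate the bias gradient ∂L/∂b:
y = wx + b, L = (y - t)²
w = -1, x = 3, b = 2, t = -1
∂L/∂b = 0

y = wx + b = (-1)(3) + 2 = -1
∂L/∂y = 2(y - t) = 2(-1 - -1) = 0
∂y/∂b = 1
∂L/∂b = ∂L/∂y · ∂y/∂b = 0 × 1 = 0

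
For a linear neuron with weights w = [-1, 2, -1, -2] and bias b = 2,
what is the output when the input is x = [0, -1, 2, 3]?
y = -8

y = (-1)(0) + (2)(-1) + (-1)(2) + (-2)(3) + 2 = -8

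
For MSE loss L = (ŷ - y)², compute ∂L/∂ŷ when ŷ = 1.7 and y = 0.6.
∂L/∂ŷ = 2.2

∂L/∂ŷ = 2(ŷ - y) = 2(1.7 - 0.6) = 2(1.1) = 2.2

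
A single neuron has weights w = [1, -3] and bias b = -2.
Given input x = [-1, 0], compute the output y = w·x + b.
y = -3

y = (1)(-1) + (-3)(0) + -2 = -3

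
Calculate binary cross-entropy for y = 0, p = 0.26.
L = 0.3011

L = -0·log(0.26) - 1·log(0.74) = -log(0.74) = 0.3011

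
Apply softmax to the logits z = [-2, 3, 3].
p = [0.0034, 0.4983, 0.4983]

exp(z) = [0.1353, 20.09, 20.09]
Sum = 40.31
p = [0.0034, 0.4983, 0.4983]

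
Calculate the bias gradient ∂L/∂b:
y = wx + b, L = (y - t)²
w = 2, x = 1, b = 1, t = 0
∂L/∂b = 6

y = wx + b = (2)(1) + 1 = 3
∂L/∂y = 2(y - t) = 2(3 - 0) = 6
∂y/∂b = 1
∂L/∂b = ∂L/∂y · ∂y/∂b = 6 × 1 = 6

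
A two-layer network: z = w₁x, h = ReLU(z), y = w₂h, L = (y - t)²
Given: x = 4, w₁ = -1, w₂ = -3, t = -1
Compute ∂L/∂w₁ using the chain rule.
∂L/∂w₁ = 0

Forward pass:
z = w₁x = -1×4 = -4
h = ReLU(-4) = 0
y = w₂h = -3×0 = 0

Backward pass:
∂L/∂y = 2(y - t) = 2(0 - -1) = 2
∂y/∂h = w₂ = -3
∂h/∂z = 0 (ReLU derivative)
∂z/∂w₁ = x = 4

∂L/∂w₁ = 2 × -3 × 0 × 4 = 0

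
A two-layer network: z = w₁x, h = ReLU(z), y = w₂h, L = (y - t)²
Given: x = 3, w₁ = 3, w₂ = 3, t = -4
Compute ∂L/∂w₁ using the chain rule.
∂L/∂w₁ = 558

Forward pass:
z = w₁x = 3×3 = 9
h = ReLU(9) = 9
y = w₂h = 3×9 = 27

Backward pass:
∂L/∂y = 2(y - t) = 2(27 - -4) = 62
∂y/∂h = w₂ = 3
∂h/∂z = 1 (ReLU derivative)
∂z/∂w₁ = x = 3

∂L/∂w₁ = 62 × 3 × 1 × 3 = 558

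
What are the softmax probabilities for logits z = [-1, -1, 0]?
p = [0.2119, 0.2119, 0.5761]

exp(z) = [0.3679, 0.3679, 1]
Sum = 1.736
p = [0.2119, 0.2119, 0.5761]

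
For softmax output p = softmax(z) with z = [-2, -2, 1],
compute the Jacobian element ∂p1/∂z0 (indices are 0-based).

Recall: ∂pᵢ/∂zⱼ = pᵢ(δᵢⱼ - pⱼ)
∂p1/∂z0 = -0.00205

p = softmax(z) = [0.04528, 0.04528, 0.9094]
p1 = 0.04528, p0 = 0.04528

∂p1/∂z0 = -p1 × p0 = -0.04528 × 0.04528 = -0.00205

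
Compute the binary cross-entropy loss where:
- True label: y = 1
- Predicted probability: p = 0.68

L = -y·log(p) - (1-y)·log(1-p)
L = 0.3857

L = -1·log(0.68) - 0·log(0.32) = -log(0.68) = 0.3857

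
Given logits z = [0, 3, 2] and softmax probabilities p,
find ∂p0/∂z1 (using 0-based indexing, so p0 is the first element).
∂p0/∂z1 = -0.02477

p = softmax(z) = [0.03512, 0.7054, 0.2595]
p0 = 0.03512, p1 = 0.7054

∂p0/∂z1 = -p0 × p1 = -0.03512 × 0.7054 = -0.02477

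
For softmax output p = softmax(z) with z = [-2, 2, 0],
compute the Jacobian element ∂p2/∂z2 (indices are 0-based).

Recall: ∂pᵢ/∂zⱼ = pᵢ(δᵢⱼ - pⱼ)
∂p2/∂z2 = 0.1035

p = softmax(z) = [0.01588, 0.8668, 0.1173]
p2 = 0.1173

∂p2/∂z2 = p2(1 - p2) = 0.1173 × (1 - 0.1173) = 0.1035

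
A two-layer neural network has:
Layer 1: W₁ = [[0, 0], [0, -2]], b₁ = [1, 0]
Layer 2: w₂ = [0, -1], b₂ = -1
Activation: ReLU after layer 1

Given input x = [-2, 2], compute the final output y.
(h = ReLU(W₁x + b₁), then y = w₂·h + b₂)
y = -1

Layer 1 pre-activation: z₁ = [1, -4]
After ReLU: h = [1, 0]
Layer 2 output: y = 0×1 + -1×0 + -1 = -1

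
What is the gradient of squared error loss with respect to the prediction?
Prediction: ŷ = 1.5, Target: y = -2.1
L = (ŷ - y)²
∂L/∂ŷ = 7.2

∂L/∂ŷ = 2(ŷ - y) = 2(1.5 - -2.1) = 2(3.6) = 7.2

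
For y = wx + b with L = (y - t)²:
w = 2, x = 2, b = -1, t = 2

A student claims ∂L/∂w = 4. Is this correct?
Correct

y = (2)(2) + -1 = 3
∂L/∂y = 2(y - t) = 2(3 - 2) = 2
∂y/∂w = x = 2
∂L/∂w = 2 × 2 = 4

Claimed value: 4
Correct: The correct gradient is 4.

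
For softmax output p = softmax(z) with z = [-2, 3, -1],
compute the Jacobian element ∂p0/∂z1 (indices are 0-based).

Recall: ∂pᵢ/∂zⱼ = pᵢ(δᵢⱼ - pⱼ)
∂p0/∂z1 = -0.006413

p = softmax(z) = [0.006573, 0.9756, 0.01787]
p0 = 0.006573, p1 = 0.9756

∂p0/∂z1 = -p0 × p1 = -0.006573 × 0.9756 = -0.006413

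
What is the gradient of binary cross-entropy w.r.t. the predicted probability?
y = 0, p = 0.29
∂L/∂p = 1.408

∂L/∂p = -y/p + (1-y)/(1-p) = 0 + 1/0.71 = 1.408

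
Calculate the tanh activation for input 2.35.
0.982

tanh(2.35) = (e^(2.35) - e^(-2.35))/(e^(2.35) + e^(-2.35)) = 0.982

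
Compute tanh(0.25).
0.2449

tanh(0.25) = (e^(0.25) - e^(-0.25))/(e^(0.25) + e^(-0.25)) = 0.2449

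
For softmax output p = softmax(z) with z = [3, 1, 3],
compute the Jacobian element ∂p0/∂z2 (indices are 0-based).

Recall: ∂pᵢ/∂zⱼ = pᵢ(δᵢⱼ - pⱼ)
∂p0/∂z2 = -0.2193

p = softmax(z) = [0.4683, 0.06338, 0.4683]
p0 = 0.4683, p2 = 0.4683

∂p0/∂z2 = -p0 × p2 = -0.4683 × 0.4683 = -0.2193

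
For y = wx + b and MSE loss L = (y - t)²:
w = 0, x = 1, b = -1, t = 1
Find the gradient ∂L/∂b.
∂L/∂b = -4

y = wx + b = (0)(1) + -1 = -1
∂L/∂y = 2(y - t) = 2(-1 - 1) = -4
∂y/∂b = 1
∂L/∂b = ∂L/∂y · ∂y/∂b = -4 × 1 = -4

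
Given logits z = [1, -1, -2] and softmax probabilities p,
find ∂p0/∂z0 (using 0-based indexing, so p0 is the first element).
∂p0/∂z0 = 0.1318

p = softmax(z) = [0.8438, 0.1142, 0.04201]
p0 = 0.8438

∂p0/∂z0 = p0(1 - p0) = 0.8438 × (1 - 0.8438) = 0.1318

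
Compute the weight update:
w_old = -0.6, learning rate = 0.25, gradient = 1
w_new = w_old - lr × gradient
w_new = -0.85

w_new = w - η·∂L/∂w = -0.6 - 0.25×(1) = -0.6 - (0.25) = -0.85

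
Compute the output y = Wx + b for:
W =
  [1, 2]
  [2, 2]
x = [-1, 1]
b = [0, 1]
y = [1, 1]

Wx = [1×-1 + 2×1, 2×-1 + 2×1]
   = [1, 0]
y = Wx + b = [1 + 0, 0 + 1] = [1, 1]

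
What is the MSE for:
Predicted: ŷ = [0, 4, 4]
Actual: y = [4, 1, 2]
MSE = 9.667

MSE = (1/3)((0-4)² + (4-1)² + (4-2)²) = (1/3)(16 + 9 + 4) = 9.667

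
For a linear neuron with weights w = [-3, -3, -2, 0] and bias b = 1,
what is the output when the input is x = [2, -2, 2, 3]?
y = -3

y = (-3)(2) + (-3)(-2) + (-2)(2) + (0)(3) + 1 = -3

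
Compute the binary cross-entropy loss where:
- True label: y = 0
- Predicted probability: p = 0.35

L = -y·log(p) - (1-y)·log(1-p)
L = 0.4308

L = -0·log(0.35) - 1·log(0.65) = -log(0.65) = 0.4308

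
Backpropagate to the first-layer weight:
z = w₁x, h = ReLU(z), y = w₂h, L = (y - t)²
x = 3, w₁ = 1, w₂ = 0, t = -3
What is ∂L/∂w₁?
∂L/∂w₁ = 0

Forward pass:
z = w₁x = 1×3 = 3
h = ReLU(3) = 3
y = w₂h = 0×3 = 0

Backward pass:
∂L/∂y = 2(y - t) = 2(0 - -3) = 6
∂y/∂h = w₂ = 0
∂h/∂z = 1 (ReLU derivative)
∂z/∂w₁ = x = 3

∂L/∂w₁ = 6 × 0 × 1 × 3 = 0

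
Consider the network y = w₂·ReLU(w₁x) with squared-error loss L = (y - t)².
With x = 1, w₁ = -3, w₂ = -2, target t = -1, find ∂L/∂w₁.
∂L/∂w₁ = 0

Forward pass:
z = w₁x = -3×1 = -3
h = ReLU(-3) = 0
y = w₂h = -2×0 = 0

Backward pass:
∂L/∂y = 2(y - t) = 2(0 - -1) = 2
∂y/∂h = w₂ = -2
∂h/∂z = 0 (ReLU derivative)
∂z/∂w₁ = x = 1

∂L/∂w₁ = 2 × -2 × 0 × 1 = 0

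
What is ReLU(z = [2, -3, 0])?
h = [2, 0, 0]

ReLU applied element-wise: max(0,2)=2, max(0,-3)=0, max(0,0)=0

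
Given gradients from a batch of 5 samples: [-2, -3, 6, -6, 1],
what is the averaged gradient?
Average gradient = -0.8

Average = (1/5)(-2 + -3 + 6 + -6 + 1) = -4/5 = -0.8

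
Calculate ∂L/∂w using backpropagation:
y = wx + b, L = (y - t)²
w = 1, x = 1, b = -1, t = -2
∂L/∂w = 4

y = wx + b = (1)(1) + -1 = 0
∂L/∂y = 2(y - t) = 2(0 - -2) = 4
∂y/∂w = x = 1
∂L/∂w = ∂L/∂y · ∂y/∂w = 4 × 1 = 4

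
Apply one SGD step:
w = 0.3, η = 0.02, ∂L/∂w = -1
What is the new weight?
w_new = 0.32

w_new = w - η·∂L/∂w = 0.3 - 0.02×(-1) = 0.3 - (-0.02) = 0.32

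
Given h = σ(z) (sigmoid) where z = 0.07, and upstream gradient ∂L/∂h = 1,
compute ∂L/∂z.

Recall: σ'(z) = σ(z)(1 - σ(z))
∂L/∂z = 0.2497

σ(0.07) = 0.5175
σ'(0.07) = σ(0.07)(1 - σ(0.07)) = 0.5175 × 0.4825 = 0.2497
∂L/∂z = ∂L/∂h · σ'(z) = 1 × 0.2497 = 0.2497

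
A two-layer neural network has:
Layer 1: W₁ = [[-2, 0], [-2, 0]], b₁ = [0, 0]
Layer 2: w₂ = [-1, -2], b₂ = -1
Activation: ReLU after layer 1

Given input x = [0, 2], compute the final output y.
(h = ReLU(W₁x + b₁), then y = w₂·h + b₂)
y = -1

Layer 1 pre-activation: z₁ = [0, 0]
After ReLU: h = [0, 0]
Layer 2 output: y = -1×0 + -2×0 + -1 = -1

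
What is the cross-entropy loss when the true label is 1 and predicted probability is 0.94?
L = 0.06188

L = -1·log(0.94) - 0·log(0.06) = -log(0.94) = 0.06188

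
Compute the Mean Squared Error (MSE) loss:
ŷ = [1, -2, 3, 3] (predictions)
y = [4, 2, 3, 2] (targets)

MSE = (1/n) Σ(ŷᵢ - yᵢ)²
MSE = 6.5

MSE = (1/4)((1-4)² + (-2-2)² + (3-3)² + (3-2)²) = (1/4)(9 + 16 + 0 + 1) = 6.5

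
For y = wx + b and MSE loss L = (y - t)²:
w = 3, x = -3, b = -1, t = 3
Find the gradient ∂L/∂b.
∂L/∂b = -26

y = wx + b = (3)(-3) + -1 = -10
∂L/∂y = 2(y - t) = 2(-10 - 3) = -26
∂y/∂b = 1
∂L/∂b = ∂L/∂y · ∂y/∂b = -26 × 1 = -26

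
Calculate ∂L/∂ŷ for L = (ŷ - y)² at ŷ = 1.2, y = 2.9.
∂L/∂ŷ = -3.4

∂L/∂ŷ = 2(ŷ - y) = 2(1.2 - 2.9) = 2(-1.7) = -3.4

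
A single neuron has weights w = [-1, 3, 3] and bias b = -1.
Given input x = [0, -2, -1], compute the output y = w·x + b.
y = -10

y = (-1)(0) + (3)(-2) + (3)(-1) + -1 = -10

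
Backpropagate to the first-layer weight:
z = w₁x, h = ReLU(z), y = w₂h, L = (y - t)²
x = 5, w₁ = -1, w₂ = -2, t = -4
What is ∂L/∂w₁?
∂L/∂w₁ = 0

Forward pass:
z = w₁x = -1×5 = -5
h = ReLU(-5) = 0
y = w₂h = -2×0 = 0

Backward pass:
∂L/∂y = 2(y - t) = 2(0 - -4) = 8
∂y/∂h = w₂ = -2
∂h/∂z = 0 (ReLU derivative)
∂z/∂w₁ = x = 5

∂L/∂w₁ = 8 × -2 × 0 × 5 = 0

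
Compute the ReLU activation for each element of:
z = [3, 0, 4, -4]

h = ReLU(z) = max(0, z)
h = [3, 0, 4, 0]

ReLU applied element-wise: max(0,3)=3, max(0,0)=0, max(0,4)=4, max(0,-4)=0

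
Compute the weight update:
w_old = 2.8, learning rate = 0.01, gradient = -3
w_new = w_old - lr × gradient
w_new = 2.83

w_new = w - η·∂L/∂w = 2.8 - 0.01×(-3) = 2.8 - (-0.03) = 2.83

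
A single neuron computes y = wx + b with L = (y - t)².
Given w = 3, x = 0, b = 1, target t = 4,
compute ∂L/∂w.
∂L/∂w = 0

y = wx + b = (3)(0) + 1 = 1
∂L/∂y = 2(y - t) = 2(1 - 4) = -6
∂y/∂w = x = 0
∂L/∂w = ∂L/∂y · ∂y/∂w = -6 × 0 = 0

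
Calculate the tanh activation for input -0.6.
-0.537

tanh(-0.6) = (e^(-0.6) - e^(0.6))/(e^(-0.6) + e^(0.6)) = -0.537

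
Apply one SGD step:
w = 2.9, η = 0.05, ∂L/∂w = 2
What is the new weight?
w_new = 2.8

w_new = w - η·∂L/∂w = 2.9 - 0.05×(2) = 2.9 - (0.1) = 2.8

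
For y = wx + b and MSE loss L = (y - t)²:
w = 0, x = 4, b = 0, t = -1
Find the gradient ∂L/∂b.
∂L/∂b = 2

y = wx + b = (0)(4) + 0 = 0
∂L/∂y = 2(y - t) = 2(0 - -1) = 2
∂y/∂b = 1
∂L/∂b = ∂L/∂y · ∂y/∂b = 2 × 1 = 2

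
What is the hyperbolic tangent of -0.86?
-0.6963

tanh(-0.86) = (e^(-0.86) - e^(0.86))/(e^(-0.86) + e^(0.86)) = -0.6963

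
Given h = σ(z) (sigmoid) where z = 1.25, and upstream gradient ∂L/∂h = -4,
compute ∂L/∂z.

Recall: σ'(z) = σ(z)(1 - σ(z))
∂L/∂z = -0.6924

σ(1.25) = 0.7773
σ'(1.25) = σ(1.25)(1 - σ(1.25)) = 0.7773 × 0.2227 = 0.1731
∂L/∂z = ∂L/∂h · σ'(z) = -4 × 0.1731 = -0.6924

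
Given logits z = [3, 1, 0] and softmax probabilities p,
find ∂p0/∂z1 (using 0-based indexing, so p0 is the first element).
∂p0/∂z1 = -0.09636

p = softmax(z) = [0.8438, 0.1142, 0.04201]
p0 = 0.8438, p1 = 0.1142

∂p0/∂z1 = -p0 × p1 = -0.8438 × 0.1142 = -0.09636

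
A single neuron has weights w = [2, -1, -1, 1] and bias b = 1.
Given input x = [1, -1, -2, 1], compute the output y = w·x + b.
y = 7

y = (2)(1) + (-1)(-1) + (-1)(-2) + (1)(1) + 1 = 7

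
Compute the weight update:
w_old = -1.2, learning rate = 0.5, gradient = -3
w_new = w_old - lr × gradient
w_new = 0.3

w_new = w - η·∂L/∂w = -1.2 - 0.5×(-3) = -1.2 - (-1.5) = 0.3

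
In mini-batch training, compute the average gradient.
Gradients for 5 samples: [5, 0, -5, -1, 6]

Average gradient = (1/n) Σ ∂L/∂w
Average gradient = 1

Average = (1/5)(5 + 0 + -5 + -1 + 6) = 5/5 = 1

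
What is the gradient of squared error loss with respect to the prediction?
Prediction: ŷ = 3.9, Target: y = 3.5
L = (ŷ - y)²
∂L/∂ŷ = 0.8

∂L/∂ŷ = 2(ŷ - y) = 2(3.9 - 3.5) = 2(0.4) = 0.8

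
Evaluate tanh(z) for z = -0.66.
-0.5784

tanh(-0.66) = (e^(-0.66) - e^(0.66))/(e^(-0.66) + e^(0.66)) = -0.5784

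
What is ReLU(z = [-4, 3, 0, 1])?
h = [0, 3, 0, 1]

ReLU applied element-wise: max(0,-4)=0, max(0,3)=3, max(0,0)=0, max(0,1)=1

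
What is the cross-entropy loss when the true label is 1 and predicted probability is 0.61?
L = 0.4943

L = -1·log(0.61) - 0·log(0.39) = -log(0.61) = 0.4943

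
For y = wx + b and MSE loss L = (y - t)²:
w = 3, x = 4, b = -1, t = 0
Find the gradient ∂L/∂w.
∂L/∂w = 88

y = wx + b = (3)(4) + -1 = 11
∂L/∂y = 2(y - t) = 2(11 - 0) = 22
∂y/∂w = x = 4
∂L/∂w = ∂L/∂y · ∂y/∂w = 22 × 4 = 88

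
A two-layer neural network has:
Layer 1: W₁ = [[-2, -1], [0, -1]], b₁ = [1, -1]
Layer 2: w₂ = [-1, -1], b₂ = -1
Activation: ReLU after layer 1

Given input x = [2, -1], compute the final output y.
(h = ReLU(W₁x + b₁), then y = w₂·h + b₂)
y = -1

Layer 1 pre-activation: z₁ = [-2, 0]
After ReLU: h = [0, 0]
Layer 2 output: y = -1×0 + -1×0 + -1 = -1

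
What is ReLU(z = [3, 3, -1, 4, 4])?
h = [3, 3, 0, 4, 4]

ReLU applied element-wise: max(0,3)=3, max(0,3)=3, max(0,-1)=0, max(0,4)=4, max(0,4)=4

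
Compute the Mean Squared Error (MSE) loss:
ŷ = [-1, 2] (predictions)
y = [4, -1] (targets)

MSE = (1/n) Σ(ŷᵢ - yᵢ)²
MSE = 17

MSE = (1/2)((-1-4)² + (2--1)²) = (1/2)(25 + 9) = 17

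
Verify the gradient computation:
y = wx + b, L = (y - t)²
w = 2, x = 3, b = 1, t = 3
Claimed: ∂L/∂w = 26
Incorrect

y = (2)(3) + 1 = 7
∂L/∂y = 2(y - t) = 2(7 - 3) = 8
∂y/∂w = x = 3
∂L/∂w = 8 × 3 = 24

Claimed value: 26
Incorrect: The correct gradient is 24.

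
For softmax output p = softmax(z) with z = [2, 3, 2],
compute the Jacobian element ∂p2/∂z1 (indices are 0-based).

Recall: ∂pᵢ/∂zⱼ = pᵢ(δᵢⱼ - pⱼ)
∂p2/∂z1 = -0.1221

p = softmax(z) = [0.2119, 0.5761, 0.2119]
p2 = 0.2119, p1 = 0.5761

∂p2/∂z1 = -p2 × p1 = -0.2119 × 0.5761 = -0.1221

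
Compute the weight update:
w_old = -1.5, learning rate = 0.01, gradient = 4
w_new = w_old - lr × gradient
w_new = -1.54

w_new = w - η·∂L/∂w = -1.5 - 0.01×(4) = -1.5 - (0.04) = -1.54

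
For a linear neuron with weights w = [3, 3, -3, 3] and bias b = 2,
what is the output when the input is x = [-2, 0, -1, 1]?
y = 2

y = (3)(-2) + (3)(0) + (-3)(-1) + (3)(1) + 2 = 2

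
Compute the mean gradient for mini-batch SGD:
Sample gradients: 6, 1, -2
Average gradient = 1.667

Average = (1/3)(6 + 1 + -2) = 5/3 = 1.667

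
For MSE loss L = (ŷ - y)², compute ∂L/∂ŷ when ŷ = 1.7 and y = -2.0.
∂L/∂ŷ = 7.4

∂L/∂ŷ = 2(ŷ - y) = 2(1.7 - -2.0) = 2(3.7) = 7.4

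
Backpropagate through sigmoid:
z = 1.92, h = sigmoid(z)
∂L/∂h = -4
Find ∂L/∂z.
∂L/∂z = -0.4461

σ(1.92) = 0.8721
σ'(1.92) = σ(1.92)(1 - σ(1.92)) = 0.8721 × 0.1279 = 0.1115
∂L/∂z = ∂L/∂h · σ'(z) = -4 × 0.1115 = -0.4461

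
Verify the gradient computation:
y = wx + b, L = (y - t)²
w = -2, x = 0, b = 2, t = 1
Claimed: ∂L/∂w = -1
Incorrect

y = (-2)(0) + 2 = 2
∂L/∂y = 2(y - t) = 2(2 - 1) = 2
∂y/∂w = x = 0
∂L/∂w = 2 × 0 = 0

Claimed value: -1
Incorrect: The correct gradient is 0.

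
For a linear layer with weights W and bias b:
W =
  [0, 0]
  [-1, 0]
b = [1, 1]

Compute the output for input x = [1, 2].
y = [1, 0]

Wx = [0×1 + 0×2, -1×1 + 0×2]
   = [0, -1]
y = Wx + b = [0 + 1, -1 + 1] = [1, 0]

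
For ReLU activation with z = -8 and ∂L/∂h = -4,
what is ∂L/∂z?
∂L/∂z = 0

h = ReLU(-8) = 0
Since z < 0: ∂h/∂z = 0
∂L/∂z = ∂L/∂h · ∂h/∂z = -4 × 0 = 0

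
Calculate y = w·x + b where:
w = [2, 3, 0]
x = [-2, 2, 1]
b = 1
y = 3

y = (2)(-2) + (3)(2) + (0)(1) + 1 = 3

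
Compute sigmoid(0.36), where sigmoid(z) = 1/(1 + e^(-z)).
0.589

sigmoid(0.36) = 1/(1 + e^(-0.36)) = 1/(1 + 0.6977) = 0.589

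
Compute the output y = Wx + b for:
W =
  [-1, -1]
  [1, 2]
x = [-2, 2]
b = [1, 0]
y = [1, 2]

Wx = [-1×-2 + -1×2, 1×-2 + 2×2]
   = [0, 2]
y = Wx + b = [0 + 1, 2 + 0] = [1, 2]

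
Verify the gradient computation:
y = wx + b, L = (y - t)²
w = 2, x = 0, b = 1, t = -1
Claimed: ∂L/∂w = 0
Correct

y = (2)(0) + 1 = 1
∂L/∂y = 2(y - t) = 2(1 - -1) = 4
∂y/∂w = x = 0
∂L/∂w = 4 × 0 = 0

Claimed value: 0
Correct: The correct gradient is 0.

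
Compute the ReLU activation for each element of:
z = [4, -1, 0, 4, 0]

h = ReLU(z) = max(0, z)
h = [4, 0, 0, 4, 0]

ReLU applied element-wise: max(0,4)=4, max(0,-1)=0, max(0,0)=0, max(0,4)=4, max(0,0)=0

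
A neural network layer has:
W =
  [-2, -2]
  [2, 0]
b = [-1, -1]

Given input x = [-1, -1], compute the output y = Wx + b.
y = [3, -3]

Wx = [-2×-1 + -2×-1, 2×-1 + 0×-1]
   = [4, -2]
y = Wx + b = [4 + -1, -2 + -1] = [3, -3]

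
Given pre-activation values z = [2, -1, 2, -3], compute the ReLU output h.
h = [2, 0, 2, 0]

ReLU applied element-wise: max(0,2)=2, max(0,-1)=0, max(0,2)=2, max(0,-3)=0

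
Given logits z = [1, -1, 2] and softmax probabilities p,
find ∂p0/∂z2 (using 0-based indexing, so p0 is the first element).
∂p0/∂z2 = -0.183

p = softmax(z) = [0.2595, 0.03512, 0.7054]
p0 = 0.2595, p2 = 0.7054

∂p0/∂z2 = -p0 × p2 = -0.2595 × 0.7054 = -0.183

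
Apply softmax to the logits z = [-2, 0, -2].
p = [0.1065, 0.787, 0.1065]

exp(z) = [0.1353, 1, 0.1353]
Sum = 1.271
p = [0.1065, 0.787, 0.1065]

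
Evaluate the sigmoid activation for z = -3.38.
0.03293

sigmoid(-3.38) = 1/(1 + e^(3.38)) = 1/(1 + 29.37) = 0.03293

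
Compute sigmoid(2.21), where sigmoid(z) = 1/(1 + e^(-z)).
0.9011

sigmoid(2.21) = 1/(1 + e^(-2.21)) = 1/(1 + 0.1097) = 0.9011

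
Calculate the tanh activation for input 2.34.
0.9816

tanh(2.34) = (e^(2.34) - e^(-2.34))/(e^(2.34) + e^(-2.34)) = 0.9816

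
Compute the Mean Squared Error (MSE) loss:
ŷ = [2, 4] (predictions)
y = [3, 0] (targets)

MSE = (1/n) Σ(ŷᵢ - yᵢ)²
MSE = 8.5

MSE = (1/2)((2-3)² + (4-0)²) = (1/2)(1 + 16) = 8.5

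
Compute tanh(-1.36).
-0.8764

tanh(-1.36) = (e^(-1.36) - e^(1.36))/(e^(-1.36) + e^(1.36)) = -0.8764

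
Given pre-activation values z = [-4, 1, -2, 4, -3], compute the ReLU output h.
h = [0, 1, 0, 4, 0]

ReLU applied element-wise: max(0,-4)=0, max(0,1)=1, max(0,-2)=0, max(0,4)=4, max(0,-3)=0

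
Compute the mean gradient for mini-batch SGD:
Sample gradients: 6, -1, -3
Average gradient = 0.6667

Average = (1/3)(6 + -1 + -3) = 2/3 = 0.6667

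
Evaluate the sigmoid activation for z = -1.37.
0.2026

sigmoid(-1.37) = 1/(1 + e^(1.37)) = 1/(1 + 3.935) = 0.2026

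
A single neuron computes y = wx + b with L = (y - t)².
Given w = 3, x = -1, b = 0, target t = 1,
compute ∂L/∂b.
∂L/∂b = -8

y = wx + b = (3)(-1) + 0 = -3
∂L/∂y = 2(y - t) = 2(-3 - 1) = -8
∂y/∂b = 1
∂L/∂b = ∂L/∂y · ∂y/∂b = -8 × 1 = -8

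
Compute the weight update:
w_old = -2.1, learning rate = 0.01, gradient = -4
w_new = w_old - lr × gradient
w_new = -2.06

w_new = w - η·∂L/∂w = -2.1 - 0.01×(-4) = -2.1 - (-0.04) = -2.06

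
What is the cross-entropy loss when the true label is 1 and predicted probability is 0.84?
L = 0.1744

L = -1·log(0.84) - 0·log(0.16) = -log(0.84) = 0.1744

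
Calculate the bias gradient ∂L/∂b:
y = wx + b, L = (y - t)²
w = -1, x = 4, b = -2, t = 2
∂L/∂b = -16

y = wx + b = (-1)(4) + -2 = -6
∂L/∂y = 2(y - t) = 2(-6 - 2) = -16
∂y/∂b = 1
∂L/∂b = ∂L/∂y · ∂y/∂b = -16 × 1 = -16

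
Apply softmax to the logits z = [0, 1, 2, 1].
p = [0.0723, 0.1966, 0.5344, 0.1966]

exp(z) = [1, 2.718, 7.389, 2.718]
Sum = 13.83
p = [0.0723, 0.1966, 0.5344, 0.1966]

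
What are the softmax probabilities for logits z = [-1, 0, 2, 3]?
p = [0.0128, 0.0347, 0.2562, 0.6964]

exp(z) = [0.3679, 1, 7.389, 20.09]
Sum = 28.84
p = [0.0128, 0.0347, 0.2562, 0.6964]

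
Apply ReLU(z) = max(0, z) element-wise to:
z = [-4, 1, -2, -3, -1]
h = [0, 1, 0, 0, 0]

ReLU applied element-wise: max(0,-4)=0, max(0,1)=1, max(0,-2)=0, max(0,-3)=0, max(0,-1)=0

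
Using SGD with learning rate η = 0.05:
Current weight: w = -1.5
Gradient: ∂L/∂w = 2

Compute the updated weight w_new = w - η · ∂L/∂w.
w_new = -1.6

w_new = w - η·∂L/∂w = -1.5 - 0.05×(2) = -1.5 - (0.1) = -1.6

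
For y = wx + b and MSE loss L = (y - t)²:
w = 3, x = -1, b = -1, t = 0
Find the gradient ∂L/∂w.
∂L/∂w = 8

y = wx + b = (3)(-1) + -1 = -4
∂L/∂y = 2(y - t) = 2(-4 - 0) = -8
∂y/∂w = x = -1
∂L/∂w = ∂L/∂y · ∂y/∂w = -8 × -1 = 8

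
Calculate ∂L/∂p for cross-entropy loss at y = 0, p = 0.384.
∂L/∂p = 1.623

∂L/∂p = -y/p + (1-y)/(1-p) = 0 + 1/0.616 = 1.623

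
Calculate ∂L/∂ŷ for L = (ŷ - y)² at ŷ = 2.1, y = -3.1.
∂L/∂ŷ = 10.4

∂L/∂ŷ = 2(ŷ - y) = 2(2.1 - -3.1) = 2(5.2) = 10.4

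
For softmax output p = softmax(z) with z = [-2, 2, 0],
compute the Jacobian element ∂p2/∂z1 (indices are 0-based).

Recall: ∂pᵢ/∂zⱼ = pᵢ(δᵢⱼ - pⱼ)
∂p2/∂z1 = -0.1017

p = softmax(z) = [0.01588, 0.8668, 0.1173]
p2 = 0.1173, p1 = 0.8668

∂p2/∂z1 = -p2 × p1 = -0.1173 × 0.8668 = -0.1017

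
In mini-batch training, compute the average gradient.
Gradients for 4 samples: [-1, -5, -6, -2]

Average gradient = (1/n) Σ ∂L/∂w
Average gradient = -3.5

Average = (1/4)(-1 + -5 + -6 + -2) = -14/4 = -3.5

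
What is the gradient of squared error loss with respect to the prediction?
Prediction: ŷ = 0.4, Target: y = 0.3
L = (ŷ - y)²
∂L/∂ŷ = 0.2

∂L/∂ŷ = 2(ŷ - y) = 2(0.4 - 0.3) = 2(0.1) = 0.2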